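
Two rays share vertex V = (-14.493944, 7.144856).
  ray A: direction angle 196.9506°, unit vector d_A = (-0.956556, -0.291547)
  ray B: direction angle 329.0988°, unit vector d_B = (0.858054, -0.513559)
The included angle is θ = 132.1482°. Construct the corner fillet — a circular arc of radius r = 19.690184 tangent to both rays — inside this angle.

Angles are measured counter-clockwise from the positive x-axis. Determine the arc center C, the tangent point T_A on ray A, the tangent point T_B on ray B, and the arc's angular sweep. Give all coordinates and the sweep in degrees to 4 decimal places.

center=(-17.1099,-14.2369) T_A=(-22.8506,4.5979) T_B=(-6.9979,2.6583) sweep=47.8518

bisector direction at 263.0247° = (-0.121441,-0.992599)
center distance |VC| = r/sin(θ/2) = 19.690184/sin(66.0741°) = 21.541204
C = V + |VC|·bis = (-17.1099,-14.2369)
T_A = V + ((C−V)·d_A)·d_A = V + 8.7361·d_A = (-22.8506,4.5979)
T_B = V + ((C−V)·d_B)·d_B = V + 8.7361·d_B = (-6.9979,2.6583)
sweep = 180° − θ = 47.8518°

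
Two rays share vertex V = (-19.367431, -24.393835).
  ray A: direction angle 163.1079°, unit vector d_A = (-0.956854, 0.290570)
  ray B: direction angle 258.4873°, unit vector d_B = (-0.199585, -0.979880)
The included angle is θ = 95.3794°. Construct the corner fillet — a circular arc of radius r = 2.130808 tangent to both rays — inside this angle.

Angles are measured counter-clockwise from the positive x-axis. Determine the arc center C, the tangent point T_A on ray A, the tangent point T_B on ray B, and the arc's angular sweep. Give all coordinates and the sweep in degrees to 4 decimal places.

center=(-21.8425,-25.8691) T_A=(-21.2233,-23.8302) T_B=(-19.7545,-26.2944) sweep=84.6206

bisector direction at 210.7976° = (-0.858981,-0.512007)
center distance |VC| = r/sin(θ/2) = 2.130808/sin(47.6897°) = 2.881378
C = V + |VC|·bis = (-21.8425,-25.8691)
T_A = V + ((C−V)·d_A)·d_A = V + 1.9396·d_A = (-21.2233,-23.8302)
T_B = V + ((C−V)·d_B)·d_B = V + 1.9396·d_B = (-19.7545,-26.2944)
sweep = 180° − θ = 84.6206°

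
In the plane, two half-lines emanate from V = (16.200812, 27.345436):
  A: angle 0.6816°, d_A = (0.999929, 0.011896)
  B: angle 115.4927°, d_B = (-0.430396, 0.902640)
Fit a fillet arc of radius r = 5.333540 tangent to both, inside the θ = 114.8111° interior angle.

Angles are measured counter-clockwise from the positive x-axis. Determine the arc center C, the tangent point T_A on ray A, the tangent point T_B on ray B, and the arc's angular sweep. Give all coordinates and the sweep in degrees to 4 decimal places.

center=(19.5473,32.7192) T_A=(19.6108,27.3860) T_B=(14.7331,30.4236) sweep=65.1889

bisector direction at 58.0872° = (0.528629,0.848853)
center distance |VC| = r/sin(θ/2) = 5.333540/sin(57.4055°) = 6.330577
C = V + |VC|·bis = (19.5473,32.7192)
T_A = V + ((C−V)·d_A)·d_A = V + 3.4102·d_A = (19.6108,27.3860)
T_B = V + ((C−V)·d_B)·d_B = V + 3.4102·d_B = (14.7331,30.4236)
sweep = 180° − θ = 65.1889°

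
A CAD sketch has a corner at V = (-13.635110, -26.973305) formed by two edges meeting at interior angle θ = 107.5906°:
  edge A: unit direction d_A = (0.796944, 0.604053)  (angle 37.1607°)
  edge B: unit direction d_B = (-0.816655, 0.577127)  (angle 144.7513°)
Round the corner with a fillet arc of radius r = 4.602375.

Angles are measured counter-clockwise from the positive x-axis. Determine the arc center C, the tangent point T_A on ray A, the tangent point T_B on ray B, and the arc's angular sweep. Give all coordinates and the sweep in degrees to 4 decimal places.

center=(-13.7303,-21.2704) T_A=(-10.9502,-24.9382) T_B=(-16.3864,-25.0290) sweep=72.4094

bisector direction at 90.9560° = (-0.016685,0.999861)
center distance |VC| = r/sin(θ/2) = 4.602375/sin(53.7953°) = 5.703690
C = V + |VC|·bis = (-13.7303,-21.2704)
T_A = V + ((C−V)·d_A)·d_A = V + 3.3690·d_A = (-10.9502,-24.9382)
T_B = V + ((C−V)·d_B)·d_B = V + 3.3690·d_B = (-16.3864,-25.0290)
sweep = 180° − θ = 72.4094°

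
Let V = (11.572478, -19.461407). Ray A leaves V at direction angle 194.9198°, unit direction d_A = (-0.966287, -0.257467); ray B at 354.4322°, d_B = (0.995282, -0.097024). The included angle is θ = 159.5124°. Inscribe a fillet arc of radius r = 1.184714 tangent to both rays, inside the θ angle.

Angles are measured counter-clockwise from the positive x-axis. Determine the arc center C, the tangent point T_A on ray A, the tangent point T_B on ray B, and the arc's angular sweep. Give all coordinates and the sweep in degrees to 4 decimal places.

center=(11.6706,-20.6613) T_A=(11.3656,-19.5165) T_B=(11.7856,-19.4822) sweep=20.4876

bisector direction at 274.6760° = (0.081521,-0.996672)
center distance |VC| = r/sin(θ/2) = 1.184714/sin(79.7562°) = 1.203904
C = V + |VC|·bis = (11.6706,-20.6613)
T_A = V + ((C−V)·d_A)·d_A = V + 0.2141·d_A = (11.3656,-19.5165)
T_B = V + ((C−V)·d_B)·d_B = V + 0.2141·d_B = (11.7856,-19.4822)
sweep = 180° − θ = 20.4876°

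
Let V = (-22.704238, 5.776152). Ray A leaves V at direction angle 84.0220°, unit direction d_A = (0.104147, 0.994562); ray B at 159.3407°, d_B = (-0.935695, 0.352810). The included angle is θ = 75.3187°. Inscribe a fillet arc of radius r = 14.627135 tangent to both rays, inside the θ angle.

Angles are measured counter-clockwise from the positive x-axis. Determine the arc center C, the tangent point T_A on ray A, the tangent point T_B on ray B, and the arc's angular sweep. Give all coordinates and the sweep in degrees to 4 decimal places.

center=(-35.2779,26.1495) T_A=(-20.7303,24.6262) T_B=(-40.4385,12.4630) sweep=104.6813

bisector direction at 121.6814° = (-0.525195,0.850982)
center distance |VC| = r/sin(θ/2) = 14.627135/sin(37.6594°) = 23.941015
C = V + |VC|·bis = (-35.2779,26.1495)
T_A = V + ((C−V)·d_A)·d_A = V + 18.9531·d_A = (-20.7303,24.6262)
T_B = V + ((C−V)·d_B)·d_B = V + 18.9531·d_B = (-40.4385,12.4630)
sweep = 180° − θ = 104.6813°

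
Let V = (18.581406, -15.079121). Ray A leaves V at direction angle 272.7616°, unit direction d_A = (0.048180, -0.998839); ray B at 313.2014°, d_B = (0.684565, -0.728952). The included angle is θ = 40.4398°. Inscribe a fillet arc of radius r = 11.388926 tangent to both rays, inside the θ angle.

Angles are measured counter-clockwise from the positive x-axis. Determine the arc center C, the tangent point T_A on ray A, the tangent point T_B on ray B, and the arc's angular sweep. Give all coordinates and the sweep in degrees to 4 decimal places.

center=(31.4469,-45.4155) T_A=(20.0712,-45.9643) T_B=(39.7489,-37.6191) sweep=139.5602

bisector direction at 292.9815° = (0.390434,-0.920631)
center distance |VC| = r/sin(θ/2) = 11.388926/sin(20.2199°) = 32.951767
C = V + |VC|·bis = (31.4469,-45.4155)
T_A = V + ((C−V)·d_A)·d_A = V + 30.9210·d_A = (20.0712,-45.9643)
T_B = V + ((C−V)·d_B)·d_B = V + 30.9210·d_B = (39.7489,-37.6191)
sweep = 180° − θ = 139.5602°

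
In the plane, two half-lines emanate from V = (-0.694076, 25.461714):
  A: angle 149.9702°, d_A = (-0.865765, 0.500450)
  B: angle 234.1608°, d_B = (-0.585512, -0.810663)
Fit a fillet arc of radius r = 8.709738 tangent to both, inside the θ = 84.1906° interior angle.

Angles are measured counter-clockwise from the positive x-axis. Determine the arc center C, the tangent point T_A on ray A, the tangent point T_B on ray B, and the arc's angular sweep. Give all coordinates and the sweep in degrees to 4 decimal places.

bisector direction at 192.0655° = (-0.977909,-0.209030)
center distance |VC| = r/sin(θ/2) = 8.709738/sin(42.0953°) = 12.992516
C = V + |VC|·bis = (-13.3996,22.7459)
T_A = V + ((C−V)·d_A)·d_A = V + 9.6408·d_A = (-9.0408,30.2865)
T_B = V + ((C−V)·d_B)·d_B = V + 9.6408·d_B = (-6.3389,17.6462)
sweep = 180° − θ = 95.8094°

center=(-13.3996,22.7459) T_A=(-9.0408,30.2865) T_B=(-6.3389,17.6462) sweep=95.8094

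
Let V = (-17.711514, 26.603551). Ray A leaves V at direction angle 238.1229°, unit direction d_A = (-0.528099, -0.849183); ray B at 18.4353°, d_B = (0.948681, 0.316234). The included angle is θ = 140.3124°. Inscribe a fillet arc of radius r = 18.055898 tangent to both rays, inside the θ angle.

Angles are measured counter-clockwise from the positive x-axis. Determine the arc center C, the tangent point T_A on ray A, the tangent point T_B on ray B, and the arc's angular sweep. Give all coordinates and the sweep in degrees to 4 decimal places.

bisector direction at 308.2791° = (0.619493,-0.785002)
center distance |VC| = r/sin(θ/2) = 18.055898/sin(70.1562°) = 19.195710
C = V + |VC|·bis = (-5.8199,11.5349)
T_A = V + ((C−V)·d_A)·d_A = V + 6.5161·d_A = (-21.1527,21.0702)
T_B = V + ((C−V)·d_B)·d_B = V + 6.5161·d_B = (-11.5298,28.6642)
sweep = 180° − θ = 39.6876°

center=(-5.8199,11.5349) T_A=(-21.1527,21.0702) T_B=(-11.5298,28.6642) sweep=39.6876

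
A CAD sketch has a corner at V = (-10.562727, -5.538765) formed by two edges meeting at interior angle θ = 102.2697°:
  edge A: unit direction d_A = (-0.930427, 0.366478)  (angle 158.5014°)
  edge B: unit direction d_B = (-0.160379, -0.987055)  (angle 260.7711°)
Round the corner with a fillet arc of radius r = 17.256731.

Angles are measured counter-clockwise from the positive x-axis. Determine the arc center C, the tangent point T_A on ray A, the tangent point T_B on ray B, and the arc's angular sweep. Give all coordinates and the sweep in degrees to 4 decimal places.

bisector direction at 209.6362° = (-0.869182,-0.494492)
center distance |VC| = r/sin(θ/2) = 17.256731/sin(51.1349°) = 22.163085
C = V + |VC|·bis = (-29.8265,-16.4982)
T_A = V + ((C−V)·d_A)·d_A = V + 13.9071·d_A = (-23.5023,-0.4421)
T_B = V + ((C−V)·d_B)·d_B = V + 13.9071·d_B = (-12.7931,-19.2658)
sweep = 180° − θ = 77.7303°

center=(-29.8265,-16.4982) T_A=(-23.5023,-0.4421) T_B=(-12.7931,-19.2658) sweep=77.7303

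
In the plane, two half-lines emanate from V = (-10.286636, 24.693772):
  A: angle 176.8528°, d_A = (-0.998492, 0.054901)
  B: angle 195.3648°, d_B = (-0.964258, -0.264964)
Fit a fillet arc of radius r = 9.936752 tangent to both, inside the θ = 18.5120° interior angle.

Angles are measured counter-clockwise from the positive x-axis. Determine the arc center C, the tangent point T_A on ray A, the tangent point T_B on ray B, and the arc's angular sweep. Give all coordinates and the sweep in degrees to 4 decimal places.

center=(-71.7139,18.1195) T_A=(-71.1684,28.0413) T_B=(-69.0810,8.5380) sweep=161.4880

bisector direction at 186.1088° = (-0.994322,-0.106417)
center distance |VC| = r/sin(θ/2) = 9.936752/sin(9.2560°) = 61.778078
C = V + |VC|·bis = (-71.7139,18.1195)
T_A = V + ((C−V)·d_A)·d_A = V + 60.9737·d_A = (-71.1684,28.0413)
T_B = V + ((C−V)·d_B)·d_B = V + 60.9737·d_B = (-69.0810,8.5380)
sweep = 180° − θ = 161.4880°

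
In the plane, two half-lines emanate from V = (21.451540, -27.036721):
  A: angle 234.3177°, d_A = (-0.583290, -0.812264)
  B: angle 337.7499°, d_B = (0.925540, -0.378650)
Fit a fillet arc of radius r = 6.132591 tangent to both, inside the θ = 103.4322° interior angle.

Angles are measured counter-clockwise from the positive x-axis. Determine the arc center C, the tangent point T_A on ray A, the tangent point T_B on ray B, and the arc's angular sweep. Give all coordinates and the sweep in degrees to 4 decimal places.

bisector direction at 286.0338° = (0.276204,-0.961099)
center distance |VC| = r/sin(θ/2) = 6.132591/sin(51.7161°) = 7.812711
C = V + |VC|·bis = (23.6094,-34.5455)
T_A = V + ((C−V)·d_A)·d_A = V + 4.8404·d_A = (18.6282,-30.9684)
T_B = V + ((C−V)·d_B)·d_B = V + 4.8404·d_B = (25.9316,-28.8696)
sweep = 180° − θ = 76.5678°

center=(23.6094,-34.5455) T_A=(18.6282,-30.9684) T_B=(25.9316,-28.8696) sweep=76.5678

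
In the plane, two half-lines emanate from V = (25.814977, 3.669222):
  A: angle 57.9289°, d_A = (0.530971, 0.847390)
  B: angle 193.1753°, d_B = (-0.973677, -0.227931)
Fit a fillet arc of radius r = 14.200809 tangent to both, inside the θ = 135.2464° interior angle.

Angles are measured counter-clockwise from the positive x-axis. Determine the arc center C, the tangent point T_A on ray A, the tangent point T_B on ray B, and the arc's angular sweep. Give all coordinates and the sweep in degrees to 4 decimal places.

center=(16.8856,16.1636) T_A=(28.9193,8.6234) T_B=(20.1224,2.3366) sweep=44.7536

bisector direction at 125.5521° = (-0.581443,0.813587)
center distance |VC| = r/sin(θ/2) = 14.200809/sin(67.6232°) = 15.357202
C = V + |VC|·bis = (16.8856,16.1636)
T_A = V + ((C−V)·d_A)·d_A = V + 5.8464·d_A = (28.9193,8.6234)
T_B = V + ((C−V)·d_B)·d_B = V + 5.8464·d_B = (20.1224,2.3366)
sweep = 180° − θ = 44.7536°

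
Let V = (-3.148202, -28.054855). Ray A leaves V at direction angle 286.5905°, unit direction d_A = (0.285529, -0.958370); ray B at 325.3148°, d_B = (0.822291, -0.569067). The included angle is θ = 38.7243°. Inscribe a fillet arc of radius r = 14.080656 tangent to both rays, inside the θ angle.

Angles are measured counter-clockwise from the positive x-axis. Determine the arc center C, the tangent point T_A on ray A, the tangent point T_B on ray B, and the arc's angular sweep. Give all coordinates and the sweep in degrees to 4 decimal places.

center=(21.7871,-62.4350) T_A=(8.2926,-66.4555) T_B=(29.7999,-50.8566) sweep=141.2757

bisector direction at 305.9527° = (0.587116,-0.809502)
center distance |VC| = r/sin(θ/2) = 14.080656/sin(19.3621°) = 42.470720
C = V + |VC|·bis = (21.7871,-62.4350)
T_A = V + ((C−V)·d_A)·d_A = V + 40.0687·d_A = (8.2926,-66.4555)
T_B = V + ((C−V)·d_B)·d_B = V + 40.0687·d_B = (29.7999,-50.8566)
sweep = 180° − θ = 141.2757°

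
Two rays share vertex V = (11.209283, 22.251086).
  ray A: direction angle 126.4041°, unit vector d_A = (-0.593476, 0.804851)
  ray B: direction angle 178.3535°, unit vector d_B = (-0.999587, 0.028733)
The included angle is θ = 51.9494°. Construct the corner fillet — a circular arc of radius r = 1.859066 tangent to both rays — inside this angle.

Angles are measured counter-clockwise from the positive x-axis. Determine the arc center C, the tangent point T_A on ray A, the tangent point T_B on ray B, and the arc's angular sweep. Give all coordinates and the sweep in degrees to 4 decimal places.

center=(7.4483,24.2190) T_A=(8.9446,25.3223) T_B=(7.3949,22.3607) sweep=128.0506

bisector direction at 152.3788° = (-0.886032,0.463624)
center distance |VC| = r/sin(θ/2) = 1.859066/sin(25.9747°) = 4.244693
C = V + |VC|·bis = (7.4483,24.2190)
T_A = V + ((C−V)·d_A)·d_A = V + 3.8159·d_A = (8.9446,25.3223)
T_B = V + ((C−V)·d_B)·d_B = V + 3.8159·d_B = (7.3949,22.3607)
sweep = 180° − θ = 128.0506°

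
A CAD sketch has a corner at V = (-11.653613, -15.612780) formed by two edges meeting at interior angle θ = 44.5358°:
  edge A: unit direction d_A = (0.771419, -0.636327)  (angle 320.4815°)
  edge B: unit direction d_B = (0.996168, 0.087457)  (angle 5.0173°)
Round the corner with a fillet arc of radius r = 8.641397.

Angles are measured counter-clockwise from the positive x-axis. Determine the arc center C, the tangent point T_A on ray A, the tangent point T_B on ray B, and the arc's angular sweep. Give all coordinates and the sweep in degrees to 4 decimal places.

bisector direction at 342.7494° = (0.955017,-0.296552)
center distance |VC| = r/sin(θ/2) = 8.641397/sin(22.2679°) = 22.804265
C = V + |VC|·bis = (10.1248,-22.3754)
T_A = V + ((C−V)·d_A)·d_A = V + 21.1036·d_A = (4.6261,-29.0416)
T_B = V + ((C−V)·d_B)·d_B = V + 21.1036·d_B = (9.3691,-13.7671)
sweep = 180° − θ = 135.4642°

center=(10.1248,-22.3754) T_A=(4.6261,-29.0416) T_B=(9.3691,-13.7671) sweep=135.4642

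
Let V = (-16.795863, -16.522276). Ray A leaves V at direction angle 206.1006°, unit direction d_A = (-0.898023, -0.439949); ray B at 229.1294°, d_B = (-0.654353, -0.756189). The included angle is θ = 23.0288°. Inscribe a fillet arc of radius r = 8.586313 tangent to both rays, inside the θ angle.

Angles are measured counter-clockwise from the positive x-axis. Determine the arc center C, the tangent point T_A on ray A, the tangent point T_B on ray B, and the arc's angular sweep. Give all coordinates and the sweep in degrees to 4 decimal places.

bisector direction at 217.6150° = (-0.792130,-0.610353)
center distance |VC| = r/sin(θ/2) = 8.586313/sin(11.5144°) = 43.014538
C = V + |VC|·bis = (-50.8690,-42.7763)
T_A = V + ((C−V)·d_A)·d_A = V + 42.1489·d_A = (-54.6465,-35.0656)
T_B = V + ((C−V)·d_B)·d_B = V + 42.1489·d_B = (-44.3761,-48.3948)
sweep = 180° − θ = 156.9712°

center=(-50.8690,-42.7763) T_A=(-54.6465,-35.0656) T_B=(-44.3761,-48.3948) sweep=156.9712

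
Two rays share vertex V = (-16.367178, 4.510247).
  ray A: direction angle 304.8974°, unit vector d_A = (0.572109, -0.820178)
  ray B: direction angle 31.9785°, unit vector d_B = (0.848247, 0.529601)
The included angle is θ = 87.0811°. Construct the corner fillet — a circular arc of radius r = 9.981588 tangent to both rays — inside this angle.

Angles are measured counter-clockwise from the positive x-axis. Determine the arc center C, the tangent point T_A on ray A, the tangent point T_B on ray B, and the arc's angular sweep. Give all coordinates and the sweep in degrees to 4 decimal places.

bisector direction at 348.4380° = (0.979708,-0.200429)
center distance |VC| = r/sin(θ/2) = 9.981588/sin(43.5406°) = 14.489846
C = V + |VC|·bis = (-2.1714,1.6061)
T_A = V + ((C−V)·d_A)·d_A = V + 10.5035·d_A = (-10.3580,-4.1045)
T_B = V + ((C−V)·d_B)·d_B = V + 10.5035·d_B = (-7.4576,10.0729)
sweep = 180° − θ = 92.9189°

center=(-2.1714,1.6061) T_A=(-10.3580,-4.1045) T_B=(-7.4576,10.0729) sweep=92.9189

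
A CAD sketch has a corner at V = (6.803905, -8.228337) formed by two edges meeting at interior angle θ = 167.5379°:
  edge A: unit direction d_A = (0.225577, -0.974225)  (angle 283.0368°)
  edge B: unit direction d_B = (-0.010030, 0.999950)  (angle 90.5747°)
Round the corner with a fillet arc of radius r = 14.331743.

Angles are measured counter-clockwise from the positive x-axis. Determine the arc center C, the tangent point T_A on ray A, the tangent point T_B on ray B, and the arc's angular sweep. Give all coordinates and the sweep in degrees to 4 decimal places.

bisector direction at 6.8058° = (0.992954,0.118504)
center distance |VC| = r/sin(θ/2) = 14.331743/sin(83.7690°) = 14.416914
C = V + |VC|·bis = (21.1192,-6.5199)
T_A = V + ((C−V)·d_A)·d_A = V + 1.5648·d_A = (7.1569,-9.7528)
T_B = V + ((C−V)·d_B)·d_B = V + 1.5648·d_B = (6.7882,-6.6636)
sweep = 180° − θ = 12.4621°

center=(21.1192,-6.5199) T_A=(7.1569,-9.7528) T_B=(6.7882,-6.6636) sweep=12.4621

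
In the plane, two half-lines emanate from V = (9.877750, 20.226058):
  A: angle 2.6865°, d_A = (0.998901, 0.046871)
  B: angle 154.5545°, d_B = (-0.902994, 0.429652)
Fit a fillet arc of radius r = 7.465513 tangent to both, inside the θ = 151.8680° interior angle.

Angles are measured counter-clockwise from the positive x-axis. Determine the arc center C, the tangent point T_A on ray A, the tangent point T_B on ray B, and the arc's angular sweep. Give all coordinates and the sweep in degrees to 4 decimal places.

center=(11.3963,27.7710) T_A=(11.7462,20.3137) T_B=(8.1887,21.0297) sweep=28.1320

bisector direction at 78.6205° = (0.197307,0.980342)
center distance |VC| = r/sin(θ/2) = 7.465513/sin(75.9340°) = 7.696275
C = V + |VC|·bis = (11.3963,27.7710)
T_A = V + ((C−V)·d_A)·d_A = V + 1.8705·d_A = (11.7462,20.3137)
T_B = V + ((C−V)·d_B)·d_B = V + 1.8705·d_B = (8.1887,21.0297)
sweep = 180° − θ = 28.1320°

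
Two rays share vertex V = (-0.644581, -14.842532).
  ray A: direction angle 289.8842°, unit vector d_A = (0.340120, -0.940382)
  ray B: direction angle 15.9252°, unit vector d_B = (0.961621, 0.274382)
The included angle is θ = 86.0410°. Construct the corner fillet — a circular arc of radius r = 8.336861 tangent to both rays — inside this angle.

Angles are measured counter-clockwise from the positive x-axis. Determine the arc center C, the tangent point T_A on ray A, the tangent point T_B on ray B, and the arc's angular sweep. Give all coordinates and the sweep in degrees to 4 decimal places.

center=(10.2338,-20.4082) T_A=(2.3940,-23.2437) T_B=(7.9463,-12.3913) sweep=93.9590

bisector direction at 332.9047° = (0.890250,-0.455472)
center distance |VC| = r/sin(θ/2) = 8.336861/sin(43.0205°) = 12.219478
C = V + |VC|·bis = (10.2338,-20.4082)
T_A = V + ((C−V)·d_A)·d_A = V + 8.9338·d_A = (2.3940,-23.2437)
T_B = V + ((C−V)·d_B)·d_B = V + 8.9338·d_B = (7.9463,-12.3913)
sweep = 180° − θ = 93.9590°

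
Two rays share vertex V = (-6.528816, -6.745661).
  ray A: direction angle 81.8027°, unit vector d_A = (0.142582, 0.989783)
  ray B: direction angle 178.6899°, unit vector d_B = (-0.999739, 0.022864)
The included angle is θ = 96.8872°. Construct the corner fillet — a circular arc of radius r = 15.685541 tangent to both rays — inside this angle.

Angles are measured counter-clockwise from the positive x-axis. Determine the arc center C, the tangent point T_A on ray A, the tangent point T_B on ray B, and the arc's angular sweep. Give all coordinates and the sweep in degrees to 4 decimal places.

bisector direction at 130.2463° = (-0.646075,0.763274)
center distance |VC| = r/sin(θ/2) = 15.685541/sin(48.4436°) = 20.961481
C = V + |VC|·bis = (-20.0715,9.2537)
T_A = V + ((C−V)·d_A)·d_A = V + 13.9049·d_A = (-4.5462,7.0172)
T_B = V + ((C−V)·d_B)·d_B = V + 13.9049·d_B = (-20.4301,-6.4277)
sweep = 180° − θ = 83.1128°

center=(-20.0715,9.2537) T_A=(-4.5462,7.0172) T_B=(-20.4301,-6.4277) sweep=83.1128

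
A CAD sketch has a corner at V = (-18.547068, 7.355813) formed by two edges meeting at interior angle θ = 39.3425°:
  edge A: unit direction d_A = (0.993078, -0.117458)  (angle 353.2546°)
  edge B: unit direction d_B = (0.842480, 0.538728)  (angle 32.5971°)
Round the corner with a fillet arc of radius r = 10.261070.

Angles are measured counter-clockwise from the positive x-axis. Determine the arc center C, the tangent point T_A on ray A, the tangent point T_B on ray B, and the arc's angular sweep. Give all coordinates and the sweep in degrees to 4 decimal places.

center=(11.1629,14.1744) T_A=(9.9577,3.9844) T_B=(5.6350,22.8192) sweep=140.6575

bisector direction at 12.9258° = (0.974660,0.223690)
center distance |VC| = r/sin(θ/2) = 10.261070/sin(19.6713°) = 30.482397
C = V + |VC|·bis = (11.1629,14.1744)
T_A = V + ((C−V)·d_A)·d_A = V + 28.7034·d_A = (9.9577,3.9844)
T_B = V + ((C−V)·d_B)·d_B = V + 28.7034·d_B = (5.6350,22.8192)
sweep = 180° − θ = 140.6575°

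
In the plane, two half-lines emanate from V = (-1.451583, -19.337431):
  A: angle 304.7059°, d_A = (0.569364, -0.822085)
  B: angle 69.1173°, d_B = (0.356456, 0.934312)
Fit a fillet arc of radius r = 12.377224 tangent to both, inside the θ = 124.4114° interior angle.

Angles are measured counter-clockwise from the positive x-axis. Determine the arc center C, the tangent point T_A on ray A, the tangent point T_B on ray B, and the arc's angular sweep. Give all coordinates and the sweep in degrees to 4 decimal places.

bisector direction at 6.9116° = (0.992733,0.120338)
center distance |VC| = r/sin(θ/2) = 12.377224/sin(62.2057°) = 13.991455
C = V + |VC|·bis = (12.4382,-17.6537)
T_A = V + ((C−V)·d_A)·d_A = V + 6.5242·d_A = (2.2631,-24.7009)
T_B = V + ((C−V)·d_B)·d_B = V + 6.5242·d_B = (0.8740,-13.2418)
sweep = 180° − θ = 55.5886°

center=(12.4382,-17.6537) T_A=(2.2631,-24.7009) T_B=(0.8740,-13.2418) sweep=55.5886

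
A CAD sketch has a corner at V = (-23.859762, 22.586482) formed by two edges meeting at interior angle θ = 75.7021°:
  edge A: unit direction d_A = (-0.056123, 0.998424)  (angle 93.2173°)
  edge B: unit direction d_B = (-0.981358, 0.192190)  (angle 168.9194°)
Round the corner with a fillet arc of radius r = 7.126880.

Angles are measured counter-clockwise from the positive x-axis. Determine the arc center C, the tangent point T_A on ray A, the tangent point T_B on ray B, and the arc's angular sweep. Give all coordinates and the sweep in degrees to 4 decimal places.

bisector direction at 131.0684° = (-0.656959,0.753926)
center distance |VC| = r/sin(θ/2) = 7.126880/sin(37.8511°) = 11.614658
C = V + |VC|·bis = (-31.4901,31.3431)
T_A = V + ((C−V)·d_A)·d_A = V + 9.1710·d_A = (-24.3745,31.7431)
T_B = V + ((C−V)·d_B)·d_B = V + 9.1710·d_B = (-32.8598,24.3491)
sweep = 180° − θ = 104.2979°

center=(-31.4901,31.3431) T_A=(-24.3745,31.7431) T_B=(-32.8598,24.3491) sweep=104.2979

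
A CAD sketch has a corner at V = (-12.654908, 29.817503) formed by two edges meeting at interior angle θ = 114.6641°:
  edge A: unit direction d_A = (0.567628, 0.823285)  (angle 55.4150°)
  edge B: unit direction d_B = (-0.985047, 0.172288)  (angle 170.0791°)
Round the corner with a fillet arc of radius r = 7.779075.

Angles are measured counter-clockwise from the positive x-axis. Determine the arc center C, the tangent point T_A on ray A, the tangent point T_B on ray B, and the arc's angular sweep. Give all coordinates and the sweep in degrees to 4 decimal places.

bisector direction at 112.7471° = (-0.386663,0.922221)
center distance |VC| = r/sin(θ/2) = 7.779075/sin(57.3321°) = 9.240860
C = V + |VC|·bis = (-16.2280,38.3396)
T_A = V + ((C−V)·d_A)·d_A = V + 4.9879·d_A = (-9.8236,33.9240)
T_B = V + ((C−V)·d_B)·d_B = V + 4.9879·d_B = (-17.5683,30.6769)
sweep = 180° − θ = 65.3359°

center=(-16.2280,38.3396) T_A=(-9.8236,33.9240) T_B=(-17.5683,30.6769) sweep=65.3359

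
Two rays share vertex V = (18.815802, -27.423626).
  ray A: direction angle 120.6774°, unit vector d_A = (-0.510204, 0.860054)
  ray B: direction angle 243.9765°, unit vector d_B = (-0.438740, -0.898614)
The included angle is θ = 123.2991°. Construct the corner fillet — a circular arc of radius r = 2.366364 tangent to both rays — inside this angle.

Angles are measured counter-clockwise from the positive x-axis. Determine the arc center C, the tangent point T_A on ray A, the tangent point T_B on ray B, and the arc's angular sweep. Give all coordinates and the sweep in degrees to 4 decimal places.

center=(16.1292,-27.5328) T_A=(18.1644,-26.3255) T_B=(18.2556,-28.5710) sweep=56.7009

bisector direction at 182.3270° = (-0.999175,-0.040602)
center distance |VC| = r/sin(θ/2) = 2.366364/sin(61.6495°) = 2.688868
C = V + |VC|·bis = (16.1292,-27.5328)
T_A = V + ((C−V)·d_A)·d_A = V + 1.2768·d_A = (18.1644,-26.3255)
T_B = V + ((C−V)·d_B)·d_B = V + 1.2768·d_B = (18.2556,-28.5710)
sweep = 180° − θ = 56.7009°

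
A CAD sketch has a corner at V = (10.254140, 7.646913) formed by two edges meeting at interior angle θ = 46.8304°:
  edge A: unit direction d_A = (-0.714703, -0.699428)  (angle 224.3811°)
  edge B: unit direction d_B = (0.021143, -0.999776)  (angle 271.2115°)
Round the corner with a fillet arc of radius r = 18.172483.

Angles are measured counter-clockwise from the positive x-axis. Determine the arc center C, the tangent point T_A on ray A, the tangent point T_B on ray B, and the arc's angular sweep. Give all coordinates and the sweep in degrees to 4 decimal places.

bisector direction at 247.7963° = (-0.377901,-0.925846)
center distance |VC| = r/sin(θ/2) = 18.172483/sin(23.4152°) = 45.729438
C = V + |VC|·bis = (-7.0270,-34.6915)
T_A = V + ((C−V)·d_A)·d_A = V + 41.9636·d_A = (-19.7374,-21.7036)
T_B = V + ((C−V)·d_B)·d_B = V + 41.9636·d_B = (11.1414,-34.3073)
sweep = 180° − θ = 133.1696°

center=(-7.0270,-34.6915) T_A=(-19.7374,-21.7036) T_B=(11.1414,-34.3073) sweep=133.1696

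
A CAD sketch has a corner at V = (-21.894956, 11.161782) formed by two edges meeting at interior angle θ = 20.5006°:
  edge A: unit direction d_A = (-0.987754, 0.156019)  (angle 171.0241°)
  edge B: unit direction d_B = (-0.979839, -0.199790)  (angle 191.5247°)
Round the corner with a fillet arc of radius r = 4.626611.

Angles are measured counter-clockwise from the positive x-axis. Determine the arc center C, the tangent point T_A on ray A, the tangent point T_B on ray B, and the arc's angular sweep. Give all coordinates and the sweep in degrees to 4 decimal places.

center=(-47.8882,10.5835) T_A=(-47.1664,15.1535) T_B=(-46.9639,6.0502) sweep=159.4994

bisector direction at 181.2744° = (-0.999753,-0.022241)
center distance |VC| = r/sin(θ/2) = 4.626611/sin(10.2503°) = 25.999690
C = V + |VC|·bis = (-47.8882,10.5835)
T_A = V + ((C−V)·d_A)·d_A = V + 25.5847·d_A = (-47.1664,15.1535)
T_B = V + ((C−V)·d_B)·d_B = V + 25.5847·d_B = (-46.9639,6.0502)
sweep = 180° − θ = 159.4994°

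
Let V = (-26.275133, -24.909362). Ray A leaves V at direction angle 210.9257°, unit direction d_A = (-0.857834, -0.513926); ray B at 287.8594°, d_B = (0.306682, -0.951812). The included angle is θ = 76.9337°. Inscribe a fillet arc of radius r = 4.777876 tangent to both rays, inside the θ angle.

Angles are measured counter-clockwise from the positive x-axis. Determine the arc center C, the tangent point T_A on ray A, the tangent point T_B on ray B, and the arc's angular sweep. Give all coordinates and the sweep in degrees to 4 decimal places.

center=(-28.9785,-32.0986) T_A=(-31.4339,-28.0000) T_B=(-24.4308,-30.6333) sweep=103.0663

bisector direction at 249.3926° = (-0.351963,-0.936014)
center distance |VC| = r/sin(θ/2) = 4.777876/sin(38.4669°) = 7.680710
C = V + |VC|·bis = (-28.9785,-32.0986)
T_A = V + ((C−V)·d_A)·d_A = V + 6.0138·d_A = (-31.4339,-28.0000)
T_B = V + ((C−V)·d_B)·d_B = V + 6.0138·d_B = (-24.4308,-30.6333)
sweep = 180° − θ = 103.0663°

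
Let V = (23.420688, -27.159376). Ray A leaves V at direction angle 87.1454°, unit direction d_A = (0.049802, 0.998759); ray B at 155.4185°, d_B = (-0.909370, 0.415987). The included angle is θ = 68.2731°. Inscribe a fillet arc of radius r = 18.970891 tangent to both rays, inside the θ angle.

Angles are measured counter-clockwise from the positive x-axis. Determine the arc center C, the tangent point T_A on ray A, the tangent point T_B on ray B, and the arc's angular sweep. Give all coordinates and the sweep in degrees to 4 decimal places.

center=(5.8669,1.7321) T_A=(24.8142,0.7873) T_B=(-2.0248,-15.5195) sweep=111.7269

bisector direction at 121.2819° = (-0.519250,0.854622)
center distance |VC| = r/sin(θ/2) = 18.970891/sin(34.1365°) = 33.806135
C = V + |VC|·bis = (5.8669,1.7321)
T_A = V + ((C−V)·d_A)·d_A = V + 27.9814·d_A = (24.8142,0.7873)
T_B = V + ((C−V)·d_B)·d_B = V + 27.9814·d_B = (-2.0248,-15.5195)
sweep = 180° − θ = 111.7269°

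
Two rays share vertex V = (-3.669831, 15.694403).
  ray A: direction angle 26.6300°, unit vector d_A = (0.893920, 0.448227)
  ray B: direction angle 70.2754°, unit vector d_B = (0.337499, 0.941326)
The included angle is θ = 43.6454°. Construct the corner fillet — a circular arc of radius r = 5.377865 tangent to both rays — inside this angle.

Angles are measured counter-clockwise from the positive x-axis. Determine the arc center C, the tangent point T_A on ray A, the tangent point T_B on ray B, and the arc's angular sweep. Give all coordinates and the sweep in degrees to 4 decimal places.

center=(5.9252,26.5216) T_A=(8.3357,21.7142) T_B=(0.8628,28.3366) sweep=136.3546

bisector direction at 48.4527° = (0.663238,0.748408)
center distance |VC| = r/sin(θ/2) = 5.377865/sin(21.8227°) = 14.466906
C = V + |VC|·bis = (5.9252,26.5216)
T_A = V + ((C−V)·d_A)·d_A = V + 13.4302·d_A = (8.3357,21.7142)
T_B = V + ((C−V)·d_B)·d_B = V + 13.4302·d_B = (0.8628,28.3366)
sweep = 180° − θ = 136.3546°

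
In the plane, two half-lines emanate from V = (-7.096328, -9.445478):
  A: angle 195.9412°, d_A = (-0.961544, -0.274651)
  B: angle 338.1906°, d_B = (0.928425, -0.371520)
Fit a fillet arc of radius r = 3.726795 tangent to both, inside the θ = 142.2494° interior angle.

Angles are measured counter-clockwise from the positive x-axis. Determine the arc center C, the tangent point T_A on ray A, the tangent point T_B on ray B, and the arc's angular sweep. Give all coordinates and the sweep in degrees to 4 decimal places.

center=(-7.2979,-13.3789) T_A=(-8.3215,-9.7954) T_B=(-5.9134,-9.9189) sweep=37.7506

bisector direction at 267.0659° = (-0.051187,-0.998689)
center distance |VC| = r/sin(θ/2) = 3.726795/sin(71.1247°) = 3.938593
C = V + |VC|·bis = (-7.2979,-13.3789)
T_A = V + ((C−V)·d_A)·d_A = V + 1.2742·d_A = (-8.3215,-9.7954)
T_B = V + ((C−V)·d_B)·d_B = V + 1.2742·d_B = (-5.9134,-9.9189)
sweep = 180° − θ = 37.7506°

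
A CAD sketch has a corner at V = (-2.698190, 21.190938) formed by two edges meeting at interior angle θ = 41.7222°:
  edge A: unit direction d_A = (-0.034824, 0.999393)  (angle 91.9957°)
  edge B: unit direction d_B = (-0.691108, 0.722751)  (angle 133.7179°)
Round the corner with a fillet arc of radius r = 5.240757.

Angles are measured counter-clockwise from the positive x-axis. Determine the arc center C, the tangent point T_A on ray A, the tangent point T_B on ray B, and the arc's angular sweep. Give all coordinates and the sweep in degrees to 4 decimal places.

center=(-8.4147,34.7523) T_A=(-3.1771,34.9348) T_B=(-12.2024,31.1304) sweep=138.2778

bisector direction at 112.8568° = (-0.388429,0.921479)
center distance |VC| = r/sin(θ/2) = 5.240757/sin(20.8611°) = 14.716942
C = V + |VC|·bis = (-8.4147,34.7523)
T_A = V + ((C−V)·d_A)·d_A = V + 13.7522·d_A = (-3.1771,34.9348)
T_B = V + ((C−V)·d_B)·d_B = V + 13.7522·d_B = (-12.2024,31.1304)
sweep = 180° − θ = 138.2778°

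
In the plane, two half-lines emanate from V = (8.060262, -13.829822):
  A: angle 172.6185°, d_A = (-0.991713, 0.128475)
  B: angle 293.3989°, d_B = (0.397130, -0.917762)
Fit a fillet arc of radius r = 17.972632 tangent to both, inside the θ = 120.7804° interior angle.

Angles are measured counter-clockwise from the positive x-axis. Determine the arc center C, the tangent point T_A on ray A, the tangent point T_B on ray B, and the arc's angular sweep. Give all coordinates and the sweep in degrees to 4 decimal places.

center=(-4.3781,-30.3413) T_A=(-2.0690,-12.5176) T_B=(12.1165,-23.2038) sweep=59.2196

bisector direction at 233.0087° = (-0.601694,-0.798727)
center distance |VC| = r/sin(θ/2) = 17.972632/sin(60.3902°) = 20.672207
C = V + |VC|·bis = (-4.3781,-30.3413)
T_A = V + ((C−V)·d_A)·d_A = V + 10.2139·d_A = (-2.0690,-12.5176)
T_B = V + ((C−V)·d_B)·d_B = V + 10.2139·d_B = (12.1165,-23.2038)
sweep = 180° − θ = 59.2196°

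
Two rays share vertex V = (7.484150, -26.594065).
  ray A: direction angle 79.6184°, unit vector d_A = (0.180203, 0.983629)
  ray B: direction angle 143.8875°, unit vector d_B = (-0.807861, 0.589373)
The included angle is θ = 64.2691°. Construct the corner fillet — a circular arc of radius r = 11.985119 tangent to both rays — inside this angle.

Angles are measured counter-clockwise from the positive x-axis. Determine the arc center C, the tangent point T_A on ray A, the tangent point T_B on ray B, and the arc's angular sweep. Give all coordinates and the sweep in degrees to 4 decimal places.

center=(-0.8664,-5.6663) T_A=(10.9225,-7.8261) T_B=(-7.9301,-15.3486) sweep=115.7309

bisector direction at 111.7529° = (-0.370605,0.928790)
center distance |VC| = r/sin(θ/2) = 11.985119/sin(32.1345°) = 22.532260
C = V + |VC|·bis = (-0.8664,-5.6663)
T_A = V + ((C−V)·d_A)·d_A = V + 19.0803·d_A = (10.9225,-7.8261)
T_B = V + ((C−V)·d_B)·d_B = V + 19.0803·d_B = (-7.9301,-15.3486)
sweep = 180° − θ = 115.7309°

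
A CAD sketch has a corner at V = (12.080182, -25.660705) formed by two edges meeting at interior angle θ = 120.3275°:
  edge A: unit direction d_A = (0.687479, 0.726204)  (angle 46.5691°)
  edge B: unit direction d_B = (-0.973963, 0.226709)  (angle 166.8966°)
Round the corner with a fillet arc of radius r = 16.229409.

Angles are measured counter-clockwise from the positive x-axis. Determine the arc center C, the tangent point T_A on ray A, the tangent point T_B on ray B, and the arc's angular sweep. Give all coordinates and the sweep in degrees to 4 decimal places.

center=(6.6936,-7.7436) T_A=(18.4795,-18.9010) T_B=(3.0142,-23.5504) sweep=59.6725

bisector direction at 106.7328° = (-0.287910,0.957658)
center distance |VC| = r/sin(θ/2) = 16.229409/sin(60.1638°) = 18.709312
C = V + |VC|·bis = (6.6936,-7.7436)
T_A = V + ((C−V)·d_A)·d_A = V + 9.3083·d_A = (18.4795,-18.9010)
T_B = V + ((C−V)·d_B)·d_B = V + 9.3083·d_B = (3.0142,-23.5504)
sweep = 180° − θ = 59.6725°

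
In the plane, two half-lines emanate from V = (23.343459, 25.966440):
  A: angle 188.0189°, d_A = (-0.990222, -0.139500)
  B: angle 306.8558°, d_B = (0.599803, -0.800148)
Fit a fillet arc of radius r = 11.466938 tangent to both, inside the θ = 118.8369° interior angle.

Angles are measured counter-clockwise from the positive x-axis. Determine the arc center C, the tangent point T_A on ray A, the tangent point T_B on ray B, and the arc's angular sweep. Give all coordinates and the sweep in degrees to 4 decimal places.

center=(18.2328,13.6663) T_A=(16.6332,25.0211) T_B=(27.4081,20.5442) sweep=61.1631

bisector direction at 247.4374° = (-0.383693,-0.923461)
center distance |VC| = r/sin(θ/2) = 11.466938/sin(59.4184°) = 13.319618
C = V + |VC|·bis = (18.2328,13.6663)
T_A = V + ((C−V)·d_A)·d_A = V + 6.7765·d_A = (16.6332,25.0211)
T_B = V + ((C−V)·d_B)·d_B = V + 6.7765·d_B = (27.4081,20.5442)
sweep = 180° − θ = 61.1631°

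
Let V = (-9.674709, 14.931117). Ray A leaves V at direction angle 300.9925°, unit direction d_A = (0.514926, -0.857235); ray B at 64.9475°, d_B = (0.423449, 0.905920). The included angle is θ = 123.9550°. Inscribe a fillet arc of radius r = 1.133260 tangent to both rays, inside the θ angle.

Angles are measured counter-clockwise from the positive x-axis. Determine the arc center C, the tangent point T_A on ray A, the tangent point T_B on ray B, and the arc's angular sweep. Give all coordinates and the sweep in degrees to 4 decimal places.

center=(-8.3927,14.9976) T_A=(-9.3641,14.4141) T_B=(-9.4193,15.4775) sweep=56.0450

bisector direction at 2.9700° = (0.998657,0.051813)
center distance |VC| = r/sin(θ/2) = 1.133260/sin(61.9775°) = 1.283764
C = V + |VC|·bis = (-8.3927,14.9976)
T_A = V + ((C−V)·d_A)·d_A = V + 0.6031·d_A = (-9.3641,14.4141)
T_B = V + ((C−V)·d_B)·d_B = V + 0.6031·d_B = (-9.4193,15.4775)
sweep = 180° − θ = 56.0450°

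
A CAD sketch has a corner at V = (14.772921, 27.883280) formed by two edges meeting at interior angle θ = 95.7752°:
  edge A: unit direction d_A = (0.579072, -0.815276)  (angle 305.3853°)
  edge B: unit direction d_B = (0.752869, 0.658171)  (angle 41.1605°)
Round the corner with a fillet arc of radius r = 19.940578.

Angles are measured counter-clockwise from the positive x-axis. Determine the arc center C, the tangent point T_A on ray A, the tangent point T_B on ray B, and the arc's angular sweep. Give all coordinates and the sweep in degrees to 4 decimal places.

bisector direction at 353.2729° = (0.993115,-0.117140)
center distance |VC| = r/sin(θ/2) = 19.940578/sin(47.8876°) = 26.880226
C = V + |VC|·bis = (41.4681,24.7345)
T_A = V + ((C−V)·d_A)·d_A = V + 18.0255·d_A = (25.2110,13.1875)
T_B = V + ((C−V)·d_B)·d_B = V + 18.0255·d_B = (28.3438,39.7472)
sweep = 180° − θ = 84.2248°

center=(41.4681,24.7345) T_A=(25.2110,13.1875) T_B=(28.3438,39.7472) sweep=84.2248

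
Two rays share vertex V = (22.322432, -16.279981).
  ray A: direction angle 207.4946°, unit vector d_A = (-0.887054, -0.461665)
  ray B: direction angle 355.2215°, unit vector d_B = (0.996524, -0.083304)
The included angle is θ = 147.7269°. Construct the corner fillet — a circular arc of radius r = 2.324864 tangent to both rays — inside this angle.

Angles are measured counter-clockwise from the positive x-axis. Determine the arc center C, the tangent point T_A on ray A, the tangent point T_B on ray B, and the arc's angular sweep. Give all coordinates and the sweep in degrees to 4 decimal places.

center=(22.7991,-18.6528) T_A=(21.7258,-16.5905) T_B=(22.9927,-16.3360) sweep=32.2731

bisector direction at 281.3580° = (0.196940,-0.980416)
center distance |VC| = r/sin(θ/2) = 2.324864/sin(73.8635°) = 2.420216
C = V + |VC|·bis = (22.7991,-18.6528)
T_A = V + ((C−V)·d_A)·d_A = V + 0.6726·d_A = (21.7258,-16.5905)
T_B = V + ((C−V)·d_B)·d_B = V + 0.6726·d_B = (22.9927,-16.3360)
sweep = 180° − θ = 32.2731°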